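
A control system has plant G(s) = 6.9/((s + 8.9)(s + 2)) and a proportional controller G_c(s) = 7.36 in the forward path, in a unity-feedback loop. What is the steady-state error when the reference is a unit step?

0.26

The loop is type 0. Static position error constant K_pos = G_c(0)·G(0) = 7.36·0.3876 = 2.853.
Steady-state error to a unit step: e_ss = 1/(1+K_pos) = 1/3.853 = 0.26.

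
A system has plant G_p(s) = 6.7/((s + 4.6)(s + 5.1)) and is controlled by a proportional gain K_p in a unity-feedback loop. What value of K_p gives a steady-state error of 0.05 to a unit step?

K_p = 66.5

Steady-state error for a unit step on this type-0 loop is 1/(1 + K_p·G_p(0)).
G_p(0) = 0.2856. Require 1/(1 + K_p·0.2856) = 0.05, so 1 + 0.2856·K_p = 20.
K_p = (20 − 1)/0.2856 = 66.5.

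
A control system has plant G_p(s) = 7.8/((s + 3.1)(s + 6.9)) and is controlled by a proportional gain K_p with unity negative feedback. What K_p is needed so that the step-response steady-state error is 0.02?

K_p = 134

Steady-state error for a unit step on this type-0 loop is 1/(1 + K_p·G_p(0)).
G_p(0) = 0.3647. Require 1/(1 + K_p·0.3647) = 0.02, so 1 + 0.3647·K_p = 50.
K_p = (50 − 1)/0.3647 = 134.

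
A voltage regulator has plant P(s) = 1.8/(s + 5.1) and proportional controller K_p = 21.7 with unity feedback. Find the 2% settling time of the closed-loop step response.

Closed-loop transfer function: T(s) = K_p·P(s)/(1 + K_p·P(s)) = 39.06/(s + 5.1 + 39.06) = 39.06/(s + 44.16).
Time constant τ = 1/44.16 = 0.02264 s, so the 2% settling time is about 4τ = 0.0906 s.

T_s ≈ 0.0906 s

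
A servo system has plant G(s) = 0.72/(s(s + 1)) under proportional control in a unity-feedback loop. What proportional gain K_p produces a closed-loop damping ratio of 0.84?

K_p = 0.492

Closed-loop characteristic equation: s² + 1s + K_p·0.72 = 0.
So ω_n = √(0.72K_p) and 2ζω_n = 1, giving ζ = 1/(2√(0.72K_p)).
Setting ζ = 0.84: √(0.72K_p) = 1/(2·0.84) = 0.5952, so K_p = 0.3543/0.72 = 0.492.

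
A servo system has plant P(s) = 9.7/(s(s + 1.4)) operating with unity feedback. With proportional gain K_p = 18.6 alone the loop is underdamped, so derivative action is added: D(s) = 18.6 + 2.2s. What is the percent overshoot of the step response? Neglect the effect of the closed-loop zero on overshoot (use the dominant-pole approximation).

0.677%

Forward path: (18.6 + 2.2s)·9.7/(s(s+1.4)). The closed-loop characteristic equation is s² + (1.4 + 9.7·2.2)s + 9.7·18.6 = 0.
That is s² + 22.74s + 180.4 = 0, so ω_n = 13.43 rad/s and ζ = 22.74/(2·13.43) = 0.8465.
%OS = 100·exp(−πζ/√(1−ζ²)) = 0.677%.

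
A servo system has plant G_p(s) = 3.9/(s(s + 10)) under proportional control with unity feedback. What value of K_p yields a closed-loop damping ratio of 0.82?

K_p = 9.53

Closed-loop characteristic equation: s² + 10s + K_p·3.9 = 0.
So ω_n = √(3.9K_p) and 2ζω_n = 10, giving ζ = 10/(2√(3.9K_p)).
Setting ζ = 0.82: √(3.9K_p) = 10/(2·0.82) = 6.098, so K_p = 37.18/3.9 = 9.53.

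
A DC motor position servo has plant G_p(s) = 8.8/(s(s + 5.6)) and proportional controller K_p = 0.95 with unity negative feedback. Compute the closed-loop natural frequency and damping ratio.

The closed-loop denominator is s(s+5.6) + 0.95·8.8 = s² + 5.6s + 8.36.
So ω_n² = 8.36 ⇒ ω_n = 2.891 rad/s, and ζ = 5.6/(2ω_n) = 0.968.

ω_n = 2.89 rad/s, ζ = 0.968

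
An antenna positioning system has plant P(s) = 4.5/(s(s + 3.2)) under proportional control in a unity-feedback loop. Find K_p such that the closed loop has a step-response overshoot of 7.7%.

From %OS = 100·exp(−πζ/√(1−ζ²)) = 7.7%, ζ = −ln(0.077)/√(π²+ln²(0.077)) = 0.6323.
Characteristic equation s² + 3.2s + 4.5K_p = 0 gives ζ = 3.2/(2√(4.5K_p)).
Setting ζ = 0.6323: √(4.5K_p) = 3.2/(2·0.6323) = 2.531, so K_p = 6.403/4.5 = 1.42.

K_p = 1.42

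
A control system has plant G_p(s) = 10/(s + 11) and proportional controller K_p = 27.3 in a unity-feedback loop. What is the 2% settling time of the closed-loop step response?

T_s ≈ 0.0141 s

Closed-loop transfer function: T(s) = K_p·G_p(s)/(1 + K_p·G_p(s)) = 273/(s + 11 + 273) = 273/(s + 284).
Time constant τ = 1/284 = 0.003521 s, so the 2% settling time is about 4τ = 0.0141 s.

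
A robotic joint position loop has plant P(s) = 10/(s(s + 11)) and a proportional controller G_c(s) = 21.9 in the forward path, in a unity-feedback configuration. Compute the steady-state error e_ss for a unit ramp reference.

0.0502

The loop has one pole at the origin (type 1). Velocity error constant K_v = lim_{s→0} s·G_c(s)P(s) = 21.9·10/11 = 19.91.
Steady-state error to a unit ramp: e_ss = 1/K_v = 0.0502.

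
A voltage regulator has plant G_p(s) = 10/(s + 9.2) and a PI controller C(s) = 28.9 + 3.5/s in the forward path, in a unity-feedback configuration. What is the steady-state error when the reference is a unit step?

0

The open loop C(s)G_p(s) has a pole at the origin (type 1), so the static position error constant is infinite and e_ss = 1/(1+∞) = 0.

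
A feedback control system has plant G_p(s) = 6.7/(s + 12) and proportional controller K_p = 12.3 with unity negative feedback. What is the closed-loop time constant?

Closed-loop transfer function: T(s) = K_p·G_p(s)/(1 + K_p·G_p(s)) = 82.41/(s + 12 + 82.41) = 82.41/(s + 94.41).
Time constant τ = 1/94.41 = 0.0106 s.

τ = 0.0106 s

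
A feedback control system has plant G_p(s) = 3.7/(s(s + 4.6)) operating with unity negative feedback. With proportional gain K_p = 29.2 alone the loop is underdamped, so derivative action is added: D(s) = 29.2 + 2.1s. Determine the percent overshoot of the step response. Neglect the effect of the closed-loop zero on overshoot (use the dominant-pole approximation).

9.77%

Forward path: (29.2 + 2.1s)·3.7/(s(s+4.6)). The closed-loop characteristic equation is s² + (4.6 + 3.7·2.1)s + 3.7·29.2 = 0.
That is s² + 12.37s + 108 = 0, so ω_n = 10.39 rad/s and ζ = 12.37/(2·10.39) = 0.595.
%OS = 100·exp(−πζ/√(1−ζ²)) = 9.77%.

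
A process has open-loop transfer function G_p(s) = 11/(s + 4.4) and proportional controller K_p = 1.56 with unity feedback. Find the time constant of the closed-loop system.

Closed-loop transfer function: T(s) = K_p·G_p(s)/(1 + K_p·G_p(s)) = 17.16/(s + 4.4 + 17.16) = 17.16/(s + 21.56).
Time constant τ = 1/21.56 = 0.0464 s.

τ = 0.0464 s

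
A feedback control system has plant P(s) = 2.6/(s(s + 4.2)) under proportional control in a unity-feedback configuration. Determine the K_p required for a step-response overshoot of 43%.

K_p = 25.2

From %OS = 100·exp(−πζ/√(1−ζ²)) = 43%, ζ = −ln(0.43)/√(π²+ln²(0.43)) = 0.2594.
Characteristic equation s² + 4.2s + 2.6K_p = 0 gives ζ = 4.2/(2√(2.6K_p)).
Setting ζ = 0.2594: √(2.6K_p) = 4.2/(2·0.2594) = 8.094, so K_p = 65.52/2.6 = 25.2.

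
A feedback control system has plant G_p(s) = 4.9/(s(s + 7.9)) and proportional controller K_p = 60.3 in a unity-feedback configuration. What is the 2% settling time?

The closed-loop denominator s² + 7.9s + 295.5 gives ω_n = √295.5 = 17.19 and ζ = 7.9/(2ω_n) = 0.2298.
2% settling time T_s ≈ 4/(ζω_n) = 4/3.95 = 1.01 s.

T_s ≈ 1.01 s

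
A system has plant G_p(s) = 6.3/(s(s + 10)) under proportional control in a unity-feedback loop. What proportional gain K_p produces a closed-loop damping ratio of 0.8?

K_p = 6.2

Closed-loop characteristic equation: s² + 10s + K_p·6.3 = 0.
So ω_n = √(6.3K_p) and 2ζω_n = 10, giving ζ = 10/(2√(6.3K_p)).
Setting ζ = 0.8: √(6.3K_p) = 10/(2·0.8) = 6.25, so K_p = 39.06/6.3 = 6.2.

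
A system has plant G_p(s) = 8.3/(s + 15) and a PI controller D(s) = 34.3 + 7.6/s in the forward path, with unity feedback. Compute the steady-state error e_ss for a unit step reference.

The open loop D(s)G_p(s) has a pole at the origin (type 1), so the static position error constant is infinite and e_ss = 1/(1+∞) = 0.

0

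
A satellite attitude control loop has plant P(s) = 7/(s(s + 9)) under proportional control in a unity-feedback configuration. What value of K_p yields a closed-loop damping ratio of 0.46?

Closed-loop characteristic equation: s² + 9s + K_p·7 = 0.
So ω_n = √(7K_p) and 2ζω_n = 9, giving ζ = 9/(2√(7K_p)).
Setting ζ = 0.46: √(7K_p) = 9/(2·0.46) = 9.783, so K_p = 95.7/7 = 13.7.

K_p = 13.7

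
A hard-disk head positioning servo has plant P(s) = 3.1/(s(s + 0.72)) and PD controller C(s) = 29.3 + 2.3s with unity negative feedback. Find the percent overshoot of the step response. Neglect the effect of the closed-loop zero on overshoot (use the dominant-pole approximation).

Forward path: (29.3 + 2.3s)·3.1/(s(s+0.72)). The closed-loop characteristic equation is s² + (0.72 + 3.1·2.3)s + 3.1·29.3 = 0.
That is s² + 7.85s + 90.83 = 0, so ω_n = 9.53 rad/s and ζ = 7.85/(2·9.53) = 0.4118.
%OS = 100·exp(−πζ/√(1−ζ²)) = 24.2%.

24.2%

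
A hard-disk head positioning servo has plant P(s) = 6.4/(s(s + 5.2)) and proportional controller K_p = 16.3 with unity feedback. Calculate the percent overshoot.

43.7%

From 1 + K_pP(s) = 0: s² + 5.2s + 104.3 = 0 ⇒ ω_n = 10.21, ζ = 0.2546.
%OS = 100·exp(−πζ/√(1−ζ²)) = 100·exp(−π·0.2546/√0.9352) = 43.7%.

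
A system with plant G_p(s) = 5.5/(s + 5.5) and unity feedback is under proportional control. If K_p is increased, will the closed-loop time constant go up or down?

decrease

The closed-loop bandwidth 5.5+K_p·5.5 grows with K_p, so τ shrinks.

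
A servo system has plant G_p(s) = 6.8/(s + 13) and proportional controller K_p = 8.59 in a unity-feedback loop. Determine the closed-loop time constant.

Closed-loop transfer function: T(s) = K_p·G_p(s)/(1 + K_p·G_p(s)) = 58.41/(s + 13 + 58.41) = 58.41/(s + 71.41).
Time constant τ = 1/71.41 = 0.014 s.

τ = 0.014 s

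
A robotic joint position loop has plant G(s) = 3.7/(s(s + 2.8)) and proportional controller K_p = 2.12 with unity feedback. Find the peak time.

The closed-loop denominator s² + 2.8s + 7.844 gives ω_n = √7.844 = 2.801 and ζ = 2.8/(2ω_n) = 0.4999.
Damped frequency ω_d = ω_n√(1−ζ²) = 2.426 rad/s, so peak time T_p = π/ω_d = 1.3 s.

T_p = 1.3 s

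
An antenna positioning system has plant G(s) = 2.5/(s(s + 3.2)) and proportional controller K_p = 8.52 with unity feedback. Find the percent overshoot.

Closed-loop characteristic equation: s² + 3.2s + 21.3 = 0, so ω_n = 4.615 rad/s and ζ = 3.2/(2·4.615) = 0.3467.
%OS = 100·exp(−πζ/√(1−ζ²)) = 100·exp(−π·0.3467/√0.8798) = 31.3%.

31.3%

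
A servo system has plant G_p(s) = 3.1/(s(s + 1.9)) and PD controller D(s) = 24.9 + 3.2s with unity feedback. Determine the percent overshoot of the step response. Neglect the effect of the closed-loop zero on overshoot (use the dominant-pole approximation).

Forward path: (24.9 + 3.2s)·3.1/(s(s+1.9)). The closed-loop characteristic equation is s² + (1.9 + 3.1·3.2)s + 3.1·24.9 = 0.
That is s² + 11.82s + 77.19 = 0, so ω_n = 8.786 rad/s and ζ = 11.82/(2·8.786) = 0.6727.
%OS = 100·exp(−πζ/√(1−ζ²)) = 5.75%.

5.75%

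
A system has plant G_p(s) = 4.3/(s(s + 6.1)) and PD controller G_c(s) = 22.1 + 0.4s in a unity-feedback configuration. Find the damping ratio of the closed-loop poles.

Forward path: (22.1 + 0.4s)·4.3/(s(s+6.1)). The closed-loop characteristic equation is s² + (6.1 + 4.3·0.4)s + 4.3·22.1 = 0.
That is s² + 7.82s + 95.03 = 0, so ω_n = 9.748 rad/s and ζ = 7.82/(2·9.748) = 0.4011.

ζ = 0.401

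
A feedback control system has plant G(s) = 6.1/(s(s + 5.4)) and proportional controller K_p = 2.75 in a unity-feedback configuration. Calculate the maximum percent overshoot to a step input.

Closed-loop characteristic equation: s² + 5.4s + 16.77 = 0, so ω_n = 4.096 rad/s and ζ = 5.4/(2·4.096) = 0.6592.
%OS = 100·exp(−πζ/√(1−ζ²)) = 100·exp(−π·0.6592/√0.5654) = 6.37%.

6.37%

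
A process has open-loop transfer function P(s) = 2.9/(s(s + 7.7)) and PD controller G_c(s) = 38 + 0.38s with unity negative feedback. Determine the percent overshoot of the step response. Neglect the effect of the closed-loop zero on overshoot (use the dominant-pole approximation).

23.4%

Forward path: (38 + 0.38s)·2.9/(s(s+7.7)). The closed-loop characteristic equation is s² + (7.7 + 2.9·0.38)s + 2.9·38 = 0.
That is s² + 8.802s + 110.2 = 0, so ω_n = 10.5 rad/s and ζ = 8.802/(2·10.5) = 0.4192.
%OS = 100·exp(−πζ/√(1−ζ²)) = 23.4%.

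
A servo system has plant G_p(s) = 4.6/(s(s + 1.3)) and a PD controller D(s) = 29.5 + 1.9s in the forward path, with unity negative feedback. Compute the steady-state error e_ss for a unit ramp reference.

The loop has one pole at the origin (type 1). Velocity error constant K_v = lim_{s→0} s·D(s)G_p(s) = 29.5·4.6/1.3 = 104.4.
Steady-state error to a unit ramp: e_ss = 1/K_v = 0.00958.

0.00958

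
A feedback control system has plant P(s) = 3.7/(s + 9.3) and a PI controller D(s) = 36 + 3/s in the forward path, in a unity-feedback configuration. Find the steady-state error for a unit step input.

0

The open loop D(s)P(s) has a pole at the origin (type 1), so the static position error constant is infinite and e_ss = 1/(1+∞) = 0.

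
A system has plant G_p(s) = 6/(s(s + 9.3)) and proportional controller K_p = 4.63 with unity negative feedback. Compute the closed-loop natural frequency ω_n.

ω_n = 5.27 rad/s

The closed-loop denominator is s(s+9.3) + 4.63·6 = s² + 9.3s + 27.78.
Matching s² + 2ζω_n s + ω_n²: ω_n = √27.78 = 5.271 rad/s and 2ζω_n = 9.3, so ζ = 9.3/(2·5.271) = 0.882.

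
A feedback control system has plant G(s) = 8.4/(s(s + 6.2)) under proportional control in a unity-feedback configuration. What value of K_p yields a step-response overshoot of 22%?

K_p = 6.07

From %OS = 100·exp(−πζ/√(1−ζ²)) = 22%, ζ = −ln(0.22)/√(π²+ln²(0.22)) = 0.4342.
Characteristic equation s² + 6.2s + 8.4K_p = 0 gives ζ = 6.2/(2√(8.4K_p)).
Setting ζ = 0.4342: √(8.4K_p) = 6.2/(2·0.4342) = 7.14, so K_p = 50.98/8.4 = 6.07.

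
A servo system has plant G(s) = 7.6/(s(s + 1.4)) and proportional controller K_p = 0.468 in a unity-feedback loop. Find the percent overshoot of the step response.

Closed-loop characteristic equation: s² + 1.4s + 3.557 = 0, so ω_n = 1.886 rad/s and ζ = 1.4/(2·1.886) = 0.3712.
%OS = 100·exp(−πζ/√(1−ζ²)) = 100·exp(−π·0.3712/√0.8622) = 28.5%.

28.5%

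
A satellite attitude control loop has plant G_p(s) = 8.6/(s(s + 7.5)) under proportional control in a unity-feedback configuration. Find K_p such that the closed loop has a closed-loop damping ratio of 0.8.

Closed-loop characteristic equation: s² + 7.5s + K_p·8.6 = 0.
So ω_n = √(8.6K_p) and 2ζω_n = 7.5, giving ζ = 7.5/(2√(8.6K_p)).
Setting ζ = 0.8: √(8.6K_p) = 7.5/(2·0.8) = 4.688, so K_p = 21.97/8.6 = 2.55.

K_p = 2.55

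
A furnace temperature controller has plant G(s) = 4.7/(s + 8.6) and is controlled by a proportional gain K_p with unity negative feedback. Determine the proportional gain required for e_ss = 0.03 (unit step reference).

Steady-state error for a unit step on this type-0 loop is 1/(1 + K_p·G(0)).
G(0) = 0.5465. Require 1/(1 + K_p·0.5465) = 0.03, so 1 + 0.5465·K_p = 33.33.
K_p = (33.33 − 1)/0.5465 = 59.2.

K_p = 59.2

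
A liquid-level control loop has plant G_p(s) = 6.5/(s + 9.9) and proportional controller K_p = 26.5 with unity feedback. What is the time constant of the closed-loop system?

τ = 0.00549 s

Closed-loop transfer function: T(s) = K_p·G_p(s)/(1 + K_p·G_p(s)) = 172.2/(s + 9.9 + 172.2) = 172.2/(s + 182.2).
Time constant τ = 1/182.2 = 0.00549 s.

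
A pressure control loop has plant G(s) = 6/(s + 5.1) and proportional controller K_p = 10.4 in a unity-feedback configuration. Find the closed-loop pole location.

s = -67.5

Closed-loop transfer function: T(s) = K_p·G(s)/(1 + K_p·G(s)) = 62.4/(s + 5.1 + 62.4) = 62.4/(s + 67.5).
The closed-loop pole is at s = −67.5.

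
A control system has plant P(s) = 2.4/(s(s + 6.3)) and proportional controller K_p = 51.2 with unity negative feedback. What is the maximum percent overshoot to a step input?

39.4%

The closed-loop denominator s² + 6.3s + 122.9 gives ω_n = √122.9 = 11.09 and ζ = 6.3/(2ω_n) = 0.2842.
%OS = 100·exp(−πζ/√(1−ζ²)) = 100·exp(−π·0.2842/√0.9193) = 39.4%.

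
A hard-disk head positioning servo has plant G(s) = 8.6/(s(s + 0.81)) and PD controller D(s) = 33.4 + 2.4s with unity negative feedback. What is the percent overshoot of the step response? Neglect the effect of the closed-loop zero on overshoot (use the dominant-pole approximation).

7.67%

Forward path: (33.4 + 2.4s)·8.6/(s(s+0.81)). The closed-loop characteristic equation is s² + (0.81 + 8.6·2.4)s + 8.6·33.4 = 0.
That is s² + 21.45s + 287.2 = 0, so ω_n = 16.95 rad/s and ζ = 21.45/(2·16.95) = 0.6328.
%OS = 100·exp(−πζ/√(1−ζ²)) = 7.67%.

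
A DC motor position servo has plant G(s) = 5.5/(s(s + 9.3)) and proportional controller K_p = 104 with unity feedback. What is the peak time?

The closed-loop denominator s² + 9.3s + 572 gives ω_n = √572 = 23.92 and ζ = 9.3/(2ω_n) = 0.1944.
Damped frequency ω_d = ω_n√(1−ζ²) = 23.46 rad/s, so peak time T_p = π/ω_d = 0.134 s.

T_p = 0.134 s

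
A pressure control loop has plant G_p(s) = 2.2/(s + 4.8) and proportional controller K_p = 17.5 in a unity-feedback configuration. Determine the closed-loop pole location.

s = -43.3

Closed-loop transfer function: T(s) = K_p·G_p(s)/(1 + K_p·G_p(s)) = 38.5/(s + 4.8 + 38.5) = 38.5/(s + 43.3).
The closed-loop pole is at s = −43.3.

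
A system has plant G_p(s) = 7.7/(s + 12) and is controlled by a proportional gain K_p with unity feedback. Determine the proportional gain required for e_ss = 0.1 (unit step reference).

K_p = 14

Steady-state error for a unit step on this type-0 loop is 1/(1 + K_p·G_p(0)).
G_p(0) = 0.6417. Require 1/(1 + K_p·0.6417) = 0.1, so 1 + 0.6417·K_p = 10.
K_p = (10 − 1)/0.6417 = 14.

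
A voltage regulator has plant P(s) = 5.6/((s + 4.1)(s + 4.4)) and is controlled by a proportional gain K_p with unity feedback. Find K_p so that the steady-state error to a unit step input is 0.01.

K_p = 319

The loop is type 0, so e_ss(step) = 1/(1 + K_pos) with K_pos = K_p·P(0).
P(0) = 0.3104. Require 1/(1 + K_p·0.3104) = 0.01, so 1 + 0.3104·K_p = 100.
K_p = (100 − 1)/0.3104 = 319.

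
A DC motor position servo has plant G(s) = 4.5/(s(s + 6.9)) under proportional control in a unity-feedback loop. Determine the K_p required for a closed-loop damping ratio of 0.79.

Closed-loop characteristic equation: s² + 6.9s + K_p·4.5 = 0.
So ω_n = √(4.5K_p) and 2ζω_n = 6.9, giving ζ = 6.9/(2√(4.5K_p)).
Setting ζ = 0.79: √(4.5K_p) = 6.9/(2·0.79) = 4.367, so K_p = 19.07/4.5 = 4.24.

K_p = 4.24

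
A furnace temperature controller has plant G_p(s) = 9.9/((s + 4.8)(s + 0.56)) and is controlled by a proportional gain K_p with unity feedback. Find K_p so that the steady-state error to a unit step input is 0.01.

Steady-state error for a unit step on this type-0 loop is 1/(1 + K_p·G_p(0)).
G_p(0) = 3.683. Require 1/(1 + K_p·3.683) = 0.01, so 1 + 3.683·K_p = 100.
K_p = (100 − 1)/3.683 = 26.9.

K_p = 26.9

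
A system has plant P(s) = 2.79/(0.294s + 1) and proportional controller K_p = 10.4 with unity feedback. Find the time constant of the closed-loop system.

τ = 0.00979 s

Closed loop: T(s) = K_p·P/(1+K_p·P) = 29.02/(0.294s + 1 + 29.02), with pole at s = −(1 + 29.02)/0.294 = −102.1.
Closed-loop time constant τ = 1/102.1 = 0.00979 s.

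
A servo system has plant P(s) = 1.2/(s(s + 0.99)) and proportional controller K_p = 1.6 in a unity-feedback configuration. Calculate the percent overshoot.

30.1%

The closed-loop denominator s² + 0.99s + 1.92 gives ω_n = √1.92 = 1.386 and ζ = 0.99/(2ω_n) = 0.3572.
%OS = 100·exp(−πζ/√(1−ζ²)) = 100·exp(−π·0.3572/√0.8724) = 30.1%.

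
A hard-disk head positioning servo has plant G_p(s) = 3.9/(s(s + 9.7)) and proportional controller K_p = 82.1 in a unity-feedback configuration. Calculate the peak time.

T_p = 0.182 s

The closed-loop denominator s² + 9.7s + 320.2 gives ω_n = √320.2 = 17.89 and ζ = 9.7/(2ω_n) = 0.271.
Damped frequency ω_d = ω_n√(1−ζ²) = 17.22 rad/s, so peak time T_p = π/ω_d = 0.182 s.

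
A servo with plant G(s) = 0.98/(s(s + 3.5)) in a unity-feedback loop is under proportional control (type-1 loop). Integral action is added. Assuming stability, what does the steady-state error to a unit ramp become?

0

The integrator raises the loop to type 2, so K_v → ∞ and e_ss to a ramp is zero.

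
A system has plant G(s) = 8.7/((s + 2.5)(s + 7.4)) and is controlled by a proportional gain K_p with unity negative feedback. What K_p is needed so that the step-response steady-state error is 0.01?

The loop is type 0, so e_ss(step) = 1/(1 + K_pos) with K_pos = K_p·G(0).
G(0) = 0.4703. Require 1/(1 + K_p·0.4703) = 0.01, so 1 + 0.4703·K_p = 100.
K_p = (100 − 1)/0.4703 = 211.

K_p = 211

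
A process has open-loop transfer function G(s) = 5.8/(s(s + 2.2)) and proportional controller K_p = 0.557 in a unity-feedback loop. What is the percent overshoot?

8.79%

From 1 + K_pG(s) = 0: s² + 2.2s + 3.231 = 0 ⇒ ω_n = 1.797, ζ = 0.612.
%OS = 100·exp(−πζ/√(1−ζ²)) = 100·exp(−π·0.612/√0.6255) = 8.79%.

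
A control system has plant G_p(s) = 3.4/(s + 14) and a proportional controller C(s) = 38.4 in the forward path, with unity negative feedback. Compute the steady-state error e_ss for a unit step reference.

The loop is type 0. Static position error constant K_pos = C(0)·G_p(0) = 38.4·0.2429 = 9.326.
Steady-state error to a unit step: e_ss = 1/(1+K_pos) = 1/10.33 = 0.0968.

0.0968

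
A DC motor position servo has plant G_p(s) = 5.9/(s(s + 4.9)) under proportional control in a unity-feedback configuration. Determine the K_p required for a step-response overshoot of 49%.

K_p = 20.7

From %OS = 100·exp(−πζ/√(1−ζ²)) = 49%, ζ = −ln(0.49)/√(π²+ln²(0.49)) = 0.2214.
Characteristic equation s² + 4.9s + 5.9K_p = 0 gives ζ = 4.9/(2√(5.9K_p)).
Setting ζ = 0.2214: √(5.9K_p) = 4.9/(2·0.2214) = 11.06, so K_p = 122.4/5.9 = 20.7.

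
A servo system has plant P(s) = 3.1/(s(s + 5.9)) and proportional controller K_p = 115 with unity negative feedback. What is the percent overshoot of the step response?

60.8%

Closed-loop characteristic equation: s² + 5.9s + 356.5 = 0, so ω_n = 18.88 rad/s and ζ = 5.9/(2·18.88) = 0.1562.
%OS = 100·exp(−πζ/√(1−ζ²)) = 100·exp(−π·0.1562/√0.9756) = 60.8%.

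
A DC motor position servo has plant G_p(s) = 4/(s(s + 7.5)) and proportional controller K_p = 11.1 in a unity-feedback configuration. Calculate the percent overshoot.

The closed-loop denominator s² + 7.5s + 44.4 gives ω_n = √44.4 = 6.663 and ζ = 7.5/(2ω_n) = 0.5628.
%OS = 100·exp(−πζ/√(1−ζ²)) = 100·exp(−π·0.5628/√0.6833) = 11.8%.

11.8%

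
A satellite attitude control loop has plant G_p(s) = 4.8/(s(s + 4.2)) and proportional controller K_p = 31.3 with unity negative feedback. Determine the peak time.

Closed-loop characteristic equation: s² + 4.2s + 150.2 = 0, so ω_n = 12.26 rad/s and ζ = 4.2/(2·12.26) = 0.1713.
Damped frequency ω_d = ω_n√(1−ζ²) = 12.08 rad/s, so peak time T_p = π/ω_d = 0.26 s.

T_p = 0.26 s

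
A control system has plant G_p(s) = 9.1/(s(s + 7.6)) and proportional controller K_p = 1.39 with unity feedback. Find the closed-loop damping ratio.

The closed-loop denominator is s(s+7.6) + 1.39·9.1 = s² + 7.6s + 12.65.
So ω_n² = 12.65 ⇒ ω_n = 3.557 rad/s, and ζ = 7.6/(2ω_n) = 1.07.

ζ = 1.07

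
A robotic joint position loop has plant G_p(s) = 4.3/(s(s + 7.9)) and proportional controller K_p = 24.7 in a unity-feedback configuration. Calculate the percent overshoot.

The closed-loop denominator s² + 7.9s + 106.2 gives ω_n = √106.2 = 10.31 and ζ = 7.9/(2ω_n) = 0.3833.
%OS = 100·exp(−πζ/√(1−ζ²)) = 100·exp(−π·0.3833/√0.8531) = 27.2%.

27.2%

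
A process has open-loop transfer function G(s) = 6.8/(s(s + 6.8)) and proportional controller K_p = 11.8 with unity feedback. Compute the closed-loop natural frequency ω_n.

1 + K_p·G(s) = 0 gives s² + 6.8s + 80.24 = 0.
So ω_n² = 80.24 ⇒ ω_n = 8.958 rad/s, and ζ = 6.8/(2ω_n) = 0.38.

ω_n = 8.96 rad/s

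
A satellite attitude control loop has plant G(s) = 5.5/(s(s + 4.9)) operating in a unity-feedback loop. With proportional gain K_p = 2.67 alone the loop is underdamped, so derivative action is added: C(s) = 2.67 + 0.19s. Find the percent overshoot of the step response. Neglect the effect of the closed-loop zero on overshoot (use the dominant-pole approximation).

Forward path: (2.67 + 0.19s)·5.5/(s(s+4.9)). The closed-loop characteristic equation is s² + (4.9 + 5.5·0.19)s + 5.5·2.67 = 0.
That is s² + 5.945s + 14.68 = 0, so ω_n = 3.832 rad/s and ζ = 5.945/(2·3.832) = 0.7757.
%OS = 100·exp(−πζ/√(1−ζ²)) = 2.1%.

2.1%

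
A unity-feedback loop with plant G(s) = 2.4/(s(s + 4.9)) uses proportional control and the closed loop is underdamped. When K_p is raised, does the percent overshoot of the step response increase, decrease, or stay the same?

Characteristic equation s² + 4.9s + K_p·2.4 = 0: raising K_p raises ω_n while 2ζω_n = 4.9 is fixed, so ζ falls and overshoot grows.

increase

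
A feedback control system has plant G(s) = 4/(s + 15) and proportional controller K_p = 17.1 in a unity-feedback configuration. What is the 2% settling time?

T_s ≈ 0.048 s

Closed-loop transfer function: T(s) = K_p·G(s)/(1 + K_p·G(s)) = 68.4/(s + 15 + 68.4) = 68.4/(s + 83.4).
Time constant τ = 1/83.4 = 0.01199 s, so the 2% settling time is about 4τ = 0.048 s.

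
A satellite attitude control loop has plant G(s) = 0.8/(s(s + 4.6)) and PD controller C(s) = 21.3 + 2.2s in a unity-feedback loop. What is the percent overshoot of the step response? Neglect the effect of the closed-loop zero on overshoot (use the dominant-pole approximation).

Forward path: (21.3 + 2.2s)·0.8/(s(s+4.6)). The closed-loop characteristic equation is s² + (4.6 + 0.8·2.2)s + 0.8·21.3 = 0.
That is s² + 6.36s + 17.04 = 0, so ω_n = 4.128 rad/s and ζ = 6.36/(2·4.128) = 0.7704.
%OS = 100·exp(−πζ/√(1−ζ²)) = 2.25%.

2.25%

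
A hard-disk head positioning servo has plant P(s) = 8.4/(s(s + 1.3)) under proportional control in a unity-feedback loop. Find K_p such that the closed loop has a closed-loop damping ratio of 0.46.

Closed-loop characteristic equation: s² + 1.3s + K_p·8.4 = 0.
So ω_n = √(8.4K_p) and 2ζω_n = 1.3, giving ζ = 1.3/(2√(8.4K_p)).
Setting ζ = 0.46: √(8.4K_p) = 1.3/(2·0.46) = 1.413, so K_p = 1.997/8.4 = 0.238.

K_p = 0.238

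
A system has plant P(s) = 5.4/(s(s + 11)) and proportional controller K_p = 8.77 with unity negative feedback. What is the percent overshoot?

The closed-loop denominator s² + 11s + 47.36 gives ω_n = √47.36 = 6.882 and ζ = 11/(2ω_n) = 0.7992.
%OS = 100·exp(−πζ/√(1−ζ²)) = 100·exp(−π·0.7992/√0.3612) = 1.53%.

1.53%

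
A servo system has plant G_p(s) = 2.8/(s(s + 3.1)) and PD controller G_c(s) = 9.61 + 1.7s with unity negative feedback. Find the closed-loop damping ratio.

Forward path: (9.61 + 1.7s)·2.8/(s(s+3.1)). The closed-loop characteristic equation is s² + (3.1 + 2.8·1.7)s + 2.8·9.61 = 0.
That is s² + 7.86s + 26.91 = 0, so ω_n = 5.187 rad/s and ζ = 7.86/(2·5.187) = 0.7576.

ζ = 0.758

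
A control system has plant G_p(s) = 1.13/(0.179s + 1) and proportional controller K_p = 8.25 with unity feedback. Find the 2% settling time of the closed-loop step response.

T_s ≈ 0.0694 s

Closed loop: T(s) = K_p·G_p/(1+K_p·G_p) = 9.322/(0.179s + 1 + 9.322), with pole at s = −(1 + 9.322)/0.179 = −57.67.
τ = 1/57.67 = 0.01734 s, so 2% settling time ≈ 4τ = 0.0694 s.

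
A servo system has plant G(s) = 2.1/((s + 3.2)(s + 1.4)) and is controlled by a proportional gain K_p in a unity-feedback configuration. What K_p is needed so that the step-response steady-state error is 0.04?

For a type-0 loop with proportional control, e_ss = 1/(1 + K_p·G(0)).
G(0) = 0.4688. Require 1/(1 + K_p·0.4688) = 0.04, so 1 + 0.4688·K_p = 25.
K_p = (25 − 1)/0.4688 = 51.2.

K_p = 51.2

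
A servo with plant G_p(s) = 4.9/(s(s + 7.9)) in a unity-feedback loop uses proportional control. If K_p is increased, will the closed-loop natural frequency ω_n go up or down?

ω_n = √(4.9·K_p), which grows with K_p.

increase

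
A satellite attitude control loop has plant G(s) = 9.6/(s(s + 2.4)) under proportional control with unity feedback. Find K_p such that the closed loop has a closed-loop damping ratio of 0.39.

K_p = 0.986

Closed-loop characteristic equation: s² + 2.4s + K_p·9.6 = 0.
So ω_n = √(9.6K_p) and 2ζω_n = 2.4, giving ζ = 2.4/(2√(9.6K_p)).
Setting ζ = 0.39: √(9.6K_p) = 2.4/(2·0.39) = 3.077, so K_p = 9.467/9.6 = 0.986.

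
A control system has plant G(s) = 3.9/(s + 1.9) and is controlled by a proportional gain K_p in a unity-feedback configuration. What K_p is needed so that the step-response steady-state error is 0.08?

K_p = 5.6

Steady-state error for a unit step on this type-0 loop is 1/(1 + K_p·G(0)).
G(0) = 2.053. Require 1/(1 + K_p·2.053) = 0.08, so 1 + 2.053·K_p = 12.5.
K_p = (12.5 − 1)/2.053 = 5.6.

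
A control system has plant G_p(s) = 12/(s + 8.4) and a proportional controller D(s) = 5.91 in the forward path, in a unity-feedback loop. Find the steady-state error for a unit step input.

0.106

The loop is type 0. Static position error constant K_pos = D(0)·G_p(0) = 5.91·1.429 = 8.443.
Steady-state error to a unit step: e_ss = 1/(1+K_pos) = 1/9.443 = 0.106.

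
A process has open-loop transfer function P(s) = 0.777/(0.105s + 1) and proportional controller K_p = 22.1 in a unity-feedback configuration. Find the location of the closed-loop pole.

Closed loop: T(s) = K_p·P/(1+K_p·P) = 17.17/(0.105s + 1 + 17.17), with pole at s = −(1 + 17.17)/0.105 = −173.1.

s = -173.1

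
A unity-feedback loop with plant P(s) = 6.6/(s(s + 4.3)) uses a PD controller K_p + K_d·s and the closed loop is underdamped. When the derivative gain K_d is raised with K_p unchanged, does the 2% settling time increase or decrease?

Characteristic equation s² + (4.3 + 6.6K_d)s + 6.6K_p = 0: raising K_d increases ζω_n = (4.3+6.6K_d)/2 while the loop stays underdamped, so T_s ≈ 4/(ζω_n) decreases.

decrease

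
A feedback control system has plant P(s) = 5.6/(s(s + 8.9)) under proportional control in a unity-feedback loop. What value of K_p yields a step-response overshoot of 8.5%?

K_p = 9.28

From %OS = 100·exp(−πζ/√(1−ζ²)) = 8.5%, ζ = −ln(0.085)/√(π²+ln²(0.085)) = 0.6173.
Characteristic equation s² + 8.9s + 5.6K_p = 0 gives ζ = 8.9/(2√(5.6K_p)).
Setting ζ = 0.6173: √(5.6K_p) = 8.9/(2·0.6173) = 7.209, so K_p = 51.96/5.6 = 9.28.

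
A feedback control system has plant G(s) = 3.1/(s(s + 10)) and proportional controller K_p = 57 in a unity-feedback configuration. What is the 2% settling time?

Closed-loop characteristic equation: s² + 10s + 176.7 = 0, so ω_n = 13.29 rad/s and ζ = 10/(2·13.29) = 0.3761.
2% settling time T_s ≈ 4/(ζω_n) = 4/5 = 0.8 s.

T_s ≈ 0.8 s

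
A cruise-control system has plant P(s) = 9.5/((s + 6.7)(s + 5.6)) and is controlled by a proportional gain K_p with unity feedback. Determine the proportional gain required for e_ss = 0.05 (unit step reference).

Steady-state error for a unit step on this type-0 loop is 1/(1 + K_p·P(0)).
P(0) = 0.2532. Require 1/(1 + K_p·0.2532) = 0.05, so 1 + 0.2532·K_p = 20.
K_p = (20 − 1)/0.2532 = 75.

K_p = 75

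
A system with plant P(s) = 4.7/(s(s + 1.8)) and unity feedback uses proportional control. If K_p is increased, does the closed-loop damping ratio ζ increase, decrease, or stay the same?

ζ = 1.8/(2√(4.7K_p)); increasing K_p raises the denominator, so ζ falls.

decrease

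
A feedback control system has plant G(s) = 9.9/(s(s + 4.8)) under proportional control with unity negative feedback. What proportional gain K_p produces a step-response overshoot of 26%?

K_p = 3.75

From %OS = 100·exp(−πζ/√(1−ζ²)) = 26%, ζ = −ln(0.26)/√(π²+ln²(0.26)) = 0.3941.
Characteristic equation s² + 4.8s + 9.9K_p = 0 gives ζ = 4.8/(2√(9.9K_p)).
Setting ζ = 0.3941: √(9.9K_p) = 4.8/(2·0.3941) = 6.09, so K_p = 37.09/9.9 = 3.75.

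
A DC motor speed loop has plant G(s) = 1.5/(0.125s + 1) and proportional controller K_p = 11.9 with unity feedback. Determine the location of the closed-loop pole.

Closed loop: T(s) = K_p·G/(1+K_p·G) = 17.85/(0.125s + 1 + 17.85), with pole at s = −(1 + 17.85)/0.125 = −150.8.

s = -150.8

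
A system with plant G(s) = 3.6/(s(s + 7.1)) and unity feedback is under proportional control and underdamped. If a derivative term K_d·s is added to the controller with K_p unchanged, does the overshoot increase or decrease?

The derivative term adds K·K_d to the s-coefficient of the characteristic equation, raising 2ζω_n while ω_n is unchanged; ζ increases, so overshoot decreases.

decrease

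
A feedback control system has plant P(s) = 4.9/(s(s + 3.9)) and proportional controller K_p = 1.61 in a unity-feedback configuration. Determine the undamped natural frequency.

ω_n = 2.81 rad/s

1 + K_p·P(s) = 0 gives s² + 3.9s + 7.889 = 0.
Matching s² + 2ζω_n s + ω_n²: ω_n = √7.889 = 2.809 rad/s and 2ζω_n = 3.9, so ζ = 3.9/(2·2.809) = 0.694.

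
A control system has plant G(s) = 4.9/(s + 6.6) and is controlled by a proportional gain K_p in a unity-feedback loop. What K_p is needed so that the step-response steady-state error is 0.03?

Steady-state error for a unit step on this type-0 loop is 1/(1 + K_p·G(0)).
G(0) = 0.7424. Require 1/(1 + K_p·0.7424) = 0.03, so 1 + 0.7424·K_p = 33.33.
K_p = (33.33 − 1)/0.7424 = 43.6.

K_p = 43.6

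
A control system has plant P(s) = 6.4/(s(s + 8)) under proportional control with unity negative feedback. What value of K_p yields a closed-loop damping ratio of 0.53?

Closed-loop characteristic equation: s² + 8s + K_p·6.4 = 0.
So ω_n = √(6.4K_p) and 2ζω_n = 8, giving ζ = 8/(2√(6.4K_p)).
Setting ζ = 0.53: √(6.4K_p) = 8/(2·0.53) = 7.547, so K_p = 56.96/6.4 = 8.9.

K_p = 8.9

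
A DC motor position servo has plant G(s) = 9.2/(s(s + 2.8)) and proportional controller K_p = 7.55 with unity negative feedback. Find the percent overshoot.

Closed-loop characteristic equation: s² + 2.8s + 69.46 = 0, so ω_n = 8.334 rad/s and ζ = 2.8/(2·8.334) = 0.168.
%OS = 100·exp(−πζ/√(1−ζ²)) = 100·exp(−π·0.168/√0.9718) = 58.5%.

58.5%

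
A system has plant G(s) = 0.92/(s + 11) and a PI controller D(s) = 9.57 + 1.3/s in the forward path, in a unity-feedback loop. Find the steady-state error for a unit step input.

The open loop D(s)G(s) has a pole at the origin (type 1), so the static position error constant is infinite and e_ss = 1/(1+∞) = 0.

0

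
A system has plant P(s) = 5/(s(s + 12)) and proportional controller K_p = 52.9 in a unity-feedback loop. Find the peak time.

T_p = 0.208 s

Closed-loop characteristic equation: s² + 12s + 264.5 = 0, so ω_n = 16.26 rad/s and ζ = 12/(2·16.26) = 0.3689.
Damped frequency ω_d = ω_n√(1−ζ²) = 15.12 rad/s, so peak time T_p = π/ω_d = 0.208 s.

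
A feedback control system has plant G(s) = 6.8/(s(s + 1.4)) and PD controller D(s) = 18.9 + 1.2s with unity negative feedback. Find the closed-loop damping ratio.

ζ = 0.422

Forward path: (18.9 + 1.2s)·6.8/(s(s+1.4)). The closed-loop characteristic equation is s² + (1.4 + 6.8·1.2)s + 6.8·18.9 = 0.
That is s² + 9.56s + 128.5 = 0, so ω_n = 11.34 rad/s and ζ = 9.56/(2·11.34) = 0.4216.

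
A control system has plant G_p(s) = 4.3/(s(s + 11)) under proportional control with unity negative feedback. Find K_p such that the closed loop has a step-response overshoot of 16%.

K_p = 27.7

From %OS = 100·exp(−πζ/√(1−ζ²)) = 16%, ζ = −ln(0.16)/√(π²+ln²(0.16)) = 0.5039.
Characteristic equation s² + 11s + 4.3K_p = 0 gives ζ = 11/(2√(4.3K_p)).
Setting ζ = 0.5039: √(4.3K_p) = 11/(2·0.5039) = 10.92, so K_p = 119.1/4.3 = 27.7.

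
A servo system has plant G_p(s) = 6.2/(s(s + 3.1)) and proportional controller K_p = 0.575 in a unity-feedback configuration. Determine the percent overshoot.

1.09%

Closed-loop characteristic equation: s² + 3.1s + 3.565 = 0, so ω_n = 1.888 rad/s and ζ = 3.1/(2·1.888) = 0.8209.
%OS = 100·exp(−πζ/√(1−ζ²)) = 100·exp(−π·0.8209/√0.3261) = 1.09%.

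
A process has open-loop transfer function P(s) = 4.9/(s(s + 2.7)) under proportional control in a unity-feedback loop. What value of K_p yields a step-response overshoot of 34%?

K_p = 3.53

From %OS = 100·exp(−πζ/√(1−ζ²)) = 34%, ζ = −ln(0.34)/√(π²+ln²(0.34)) = 0.3248.
Characteristic equation s² + 2.7s + 4.9K_p = 0 gives ζ = 2.7/(2√(4.9K_p)).
Setting ζ = 0.3248: √(4.9K_p) = 2.7/(2·0.3248) = 4.157, so K_p = 17.28/4.9 = 3.53.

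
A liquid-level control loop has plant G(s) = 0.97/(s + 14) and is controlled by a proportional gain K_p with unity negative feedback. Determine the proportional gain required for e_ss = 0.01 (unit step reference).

The loop is type 0, so e_ss(step) = 1/(1 + K_pos) with K_pos = K_p·G(0).
G(0) = 0.06929. Require 1/(1 + K_p·0.06929) = 0.01, so 1 + 0.06929·K_p = 100.
K_p = (100 − 1)/0.06929 = 1430.

K_p = 1430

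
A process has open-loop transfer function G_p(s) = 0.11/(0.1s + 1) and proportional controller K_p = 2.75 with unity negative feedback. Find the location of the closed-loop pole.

s = -13.03

Closed loop: T(s) = K_p·G_p/(1+K_p·G_p) = 0.3025/(0.1s + 1 + 0.3025), with pole at s = −(1 + 0.3025)/0.1 = −13.03.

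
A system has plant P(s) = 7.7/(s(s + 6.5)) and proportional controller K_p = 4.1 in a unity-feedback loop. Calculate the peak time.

From 1 + K_pP(s) = 0: s² + 6.5s + 31.57 = 0 ⇒ ω_n = 5.619, ζ = 0.5784.
Damped frequency ω_d = ω_n√(1−ζ²) = 4.583 rad/s, so peak time T_p = π/ω_d = 0.685 s.

T_p = 0.685 s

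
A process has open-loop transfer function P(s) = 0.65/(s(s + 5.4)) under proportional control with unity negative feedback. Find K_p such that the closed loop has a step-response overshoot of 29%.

From %OS = 100·exp(−πζ/√(1−ζ²)) = 29%, ζ = −ln(0.29)/√(π²+ln²(0.29)) = 0.3666.
Characteristic equation s² + 5.4s + 0.65K_p = 0 gives ζ = 5.4/(2√(0.65K_p)).
Setting ζ = 0.3666: √(0.65K_p) = 5.4/(2·0.3666) = 7.365, so K_p = 54.24/0.65 = 83.5.

K_p = 83.5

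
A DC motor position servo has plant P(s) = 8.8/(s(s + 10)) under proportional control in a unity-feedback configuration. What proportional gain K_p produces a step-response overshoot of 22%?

K_p = 15.1

From %OS = 100·exp(−πζ/√(1−ζ²)) = 22%, ζ = −ln(0.22)/√(π²+ln²(0.22)) = 0.4342.
Characteristic equation s² + 10s + 8.8K_p = 0 gives ζ = 10/(2√(8.8K_p)).
Setting ζ = 0.4342: √(8.8K_p) = 10/(2·0.4342) = 11.52, so K_p = 132.6/8.8 = 15.1.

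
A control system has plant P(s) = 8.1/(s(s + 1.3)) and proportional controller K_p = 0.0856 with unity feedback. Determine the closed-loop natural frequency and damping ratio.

1 + K_p·P(s) = 0 gives s² + 1.3s + 0.6934 = 0.
So ω_n² = 0.6934 ⇒ ω_n = 0.8327 rad/s, and ζ = 1.3/(2ω_n) = 0.781.

ω_n = 0.833 rad/s, ζ = 0.781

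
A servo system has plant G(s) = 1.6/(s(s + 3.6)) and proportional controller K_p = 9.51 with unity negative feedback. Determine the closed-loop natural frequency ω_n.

ω_n = 3.9 rad/s

The closed-loop denominator is s(s+3.6) + 9.51·1.6 = s² + 3.6s + 15.22.
Matching s² + 2ζω_n s + ω_n²: ω_n = √15.22 = 3.901 rad/s and 2ζω_n = 3.6, so ζ = 3.6/(2·3.901) = 0.461.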